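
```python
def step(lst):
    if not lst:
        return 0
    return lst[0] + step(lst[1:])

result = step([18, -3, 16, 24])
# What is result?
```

18 + (-3) + 16 + 24 + 0 = 55

Answer: 55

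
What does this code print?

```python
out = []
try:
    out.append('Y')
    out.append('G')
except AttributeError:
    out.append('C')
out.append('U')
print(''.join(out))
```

Execution trace: 'Y' (try body) → 'G' (try body, no exception) → 'U' (after the try/except). Output: YGU

Answer: YGU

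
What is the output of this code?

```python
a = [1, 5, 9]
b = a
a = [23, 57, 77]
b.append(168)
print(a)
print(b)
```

Key concept: rebinding vs mutation: a is rebound to a new list, b still points at the original.
Step by step:
`a = [1, 5, 9]` → a = [1, 5, 9]
`b = a` → b = [1, 5, 9] (same object as a)
`a = [23, 57, 77]` → a = [23, 57, 77]
`b.append(168)` → b = [1, 5, 9, 168]
`print(a)` → prints [23, 57, 77]
`print(b)` → prints [1, 5, 9, 168]

Answer:
[23, 57, 77]
[1, 5, 9, 168]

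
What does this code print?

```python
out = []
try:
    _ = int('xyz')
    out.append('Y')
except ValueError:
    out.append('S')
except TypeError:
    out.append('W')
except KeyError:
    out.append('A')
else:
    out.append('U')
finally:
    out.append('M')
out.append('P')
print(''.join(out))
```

Execution trace: 'S' (except ValueError) → 'M' (finally) → 'P' (after the try/except). Output: SMP

Answer: SMP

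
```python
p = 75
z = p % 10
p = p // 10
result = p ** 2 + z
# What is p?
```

Trace:
`p = 75` → p = 75
`z = p % 10` → z = 5
`p = p // 10` → p = 7
`result = p ** 2 + z` → result = 54
So p = 7

Answer: 7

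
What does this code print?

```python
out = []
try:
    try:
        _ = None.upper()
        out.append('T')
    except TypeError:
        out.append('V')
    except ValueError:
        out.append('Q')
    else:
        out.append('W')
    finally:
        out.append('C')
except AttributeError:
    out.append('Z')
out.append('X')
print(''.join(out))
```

Execution trace: 'C' (finally) → 'Z' (outer except AttributeError) → 'X' (after the try/except). Output: CZX

Answer: CZX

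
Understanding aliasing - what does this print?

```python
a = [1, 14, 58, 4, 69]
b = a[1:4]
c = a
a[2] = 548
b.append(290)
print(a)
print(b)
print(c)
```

Key concept: slice vs alias.
Step by step:
`a = [1, 14, 58, 4, 69]` → a = [1, 14, 58, 4, 69]
`b = a[1:4]` → b = [14, 58, 4]
`c = a` → c = [1, 14, 58, 4, 69] (same object as a)
`a[2] = 548` → a = [1, 14, 548, 4, 69] (same object as c); c = [1, 14, 548, 4, 69] (same object as a)
`b.append(290)` → b = [14, 58, 4, 290]
`print(a)` → prints [1, 14, 548, 4, 69]
`print(b)` → prints [14, 58, 4, 290]
`print(c)` → prints [1, 14, 548, 4, 69]

Answer:
[1, 14, 548, 4, 69]
[14, 58, 4, 290]
[1, 14, 548, 4, 69]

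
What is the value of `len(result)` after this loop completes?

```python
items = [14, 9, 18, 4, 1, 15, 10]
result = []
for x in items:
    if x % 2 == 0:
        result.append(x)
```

Count even numbers in [14, 9, 18, 4, 1, 15, 10]
`result` takes the values: [] → [14] → [14, 18] → [14, 18, 4] → [14, 18, 4, 10]
So `len(result)` = 4

Answer: 4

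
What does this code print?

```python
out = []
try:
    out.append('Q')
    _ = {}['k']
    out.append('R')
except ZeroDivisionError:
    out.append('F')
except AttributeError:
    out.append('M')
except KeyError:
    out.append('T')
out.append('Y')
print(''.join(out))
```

Execution trace: 'Q' (try body) → 'T' (except KeyError) → 'Y' (after the try/except). Output: QTY

Answer: QTY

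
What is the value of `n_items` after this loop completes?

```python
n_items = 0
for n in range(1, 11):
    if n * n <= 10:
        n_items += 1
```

Count numbers where n² ≤ 10
`n_items` takes the values: 0 → 1 → 2 → 3

Answer: 3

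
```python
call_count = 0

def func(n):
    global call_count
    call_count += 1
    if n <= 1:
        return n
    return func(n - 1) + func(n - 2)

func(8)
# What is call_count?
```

Calls(n) = 1 + Calls(n-1) + Calls(n-2); Calls(0)=Calls(1)=1. For n=8 this gives 67.

Answer: 67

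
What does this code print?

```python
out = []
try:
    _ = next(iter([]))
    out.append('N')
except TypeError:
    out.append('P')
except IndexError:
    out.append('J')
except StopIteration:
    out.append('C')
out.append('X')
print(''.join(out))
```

Execution trace: 'C' (except StopIteration) → 'X' (after the try/except). Output: CX

Answer: CX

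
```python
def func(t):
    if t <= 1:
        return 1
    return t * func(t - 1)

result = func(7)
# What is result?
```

func(7) = 7 * 6 * 5 * 4 * 3 * 2 * 1 = 5040

Answer: 5040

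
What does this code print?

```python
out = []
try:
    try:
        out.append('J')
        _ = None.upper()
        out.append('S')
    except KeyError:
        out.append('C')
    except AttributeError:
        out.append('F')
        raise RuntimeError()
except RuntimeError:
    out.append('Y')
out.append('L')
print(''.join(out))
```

Execution trace: 'J' (inner try body) → 'F' (inner except AttributeError) → 'Y' (outer except RuntimeError) → 'L' (after the try/except). Output: JFYL

Answer: JFYL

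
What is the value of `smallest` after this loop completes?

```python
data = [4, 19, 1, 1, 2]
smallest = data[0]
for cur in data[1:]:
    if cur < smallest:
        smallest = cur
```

Minimum of [4, 19, 1, 1, 2]
`smallest` takes the values: 4 → 1

Answer: 1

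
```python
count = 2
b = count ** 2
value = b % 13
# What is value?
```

Trace:
`count = 2` → count = 2
`b = count ** 2` → b = 4
`value = b % 13` → value = 4
So value = 4

Answer: 4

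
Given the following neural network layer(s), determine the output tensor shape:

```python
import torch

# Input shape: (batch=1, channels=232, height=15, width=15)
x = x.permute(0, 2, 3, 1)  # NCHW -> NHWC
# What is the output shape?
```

Input: (1, 232, 15, 15) -> Output: (1, 15, 15, 232)

Answer: (1, 15, 15, 232)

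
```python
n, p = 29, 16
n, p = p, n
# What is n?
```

Trace:
`n, p = 29, 16` → n = 29; p = 16
`n, p = p, n` → n = 16; p = 29
So n = 16

Answer: 16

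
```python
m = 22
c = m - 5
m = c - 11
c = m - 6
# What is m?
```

Trace:
`m = 22` → m = 22
`c = m - 5` → c = 17
`m = c - 11` → m = 6
`c = m - 6` → c = 0
So m = 6

Answer: 6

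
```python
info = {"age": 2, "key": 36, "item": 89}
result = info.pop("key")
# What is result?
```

Trace:
`info = {"age": 2, "key": 36, "item": 89}` → info = {'age': 2, 'key': 36, 'item': 89}
`result = info.pop("key")` → info = {'age': 2, 'item': 89}; result = 36
So result = 36

Answer: 36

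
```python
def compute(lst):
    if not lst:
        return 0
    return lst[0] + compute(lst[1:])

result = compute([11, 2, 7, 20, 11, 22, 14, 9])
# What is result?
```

11 + 2 + 7 + 20 + 11 + 22 + 14 + 9 + 0 = 96

Answer: 96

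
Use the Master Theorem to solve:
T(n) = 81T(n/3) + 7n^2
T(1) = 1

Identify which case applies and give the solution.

a=81, b=3, f(n)=7n^2. log_3(81) = 4. Since c=2 < 4, Case 1 applies: T(n) = Θ(n^log_b(a)) = O(n^4).

Answer: O(n^4) - Case 1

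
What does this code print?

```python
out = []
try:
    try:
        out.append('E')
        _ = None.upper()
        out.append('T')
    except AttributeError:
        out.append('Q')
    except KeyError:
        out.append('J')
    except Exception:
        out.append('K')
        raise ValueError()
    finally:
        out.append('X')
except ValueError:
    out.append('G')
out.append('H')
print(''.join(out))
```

Execution trace: 'E' (inner try body) → 'Q' (inner except AttributeError) → 'X' (inner finally) → 'H' (after the try/except). Output: EQXH

Answer: EQXH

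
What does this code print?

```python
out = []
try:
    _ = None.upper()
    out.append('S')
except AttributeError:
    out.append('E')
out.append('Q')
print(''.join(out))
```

Execution trace: 'E' (except AttributeError) → 'Q' (after the try/except). Output: EQ

Answer: EQ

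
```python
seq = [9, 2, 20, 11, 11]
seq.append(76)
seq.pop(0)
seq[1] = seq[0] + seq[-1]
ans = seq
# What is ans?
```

Trace:
`seq = [9, 2, 20, 11, 11]` → seq = [9, 2, 20, 11, 11]
`seq.append(76)` → seq = [9, 2, 20, 11, 11, 76]
`seq.pop(0)` → seq = [2, 20, 11, 11, 76]
`seq[1] = seq[0] + seq[-1]` → seq = [2, 78, 11, 11, 76]
`ans = seq` → ans = [2, 78, 11, 11, 76]
So ans = [2, 78, 11, 11, 76]

Answer: [2, 78, 11, 11, 76]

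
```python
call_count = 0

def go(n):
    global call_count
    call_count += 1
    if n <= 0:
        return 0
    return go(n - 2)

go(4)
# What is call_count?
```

Linear recursion stepping by 2: 3 calls from n=4 down to ≤0.

Answer: 3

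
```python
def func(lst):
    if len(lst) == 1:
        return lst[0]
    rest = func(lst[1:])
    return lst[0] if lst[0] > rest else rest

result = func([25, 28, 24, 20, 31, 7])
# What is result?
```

Recursive max over [25, 28, 24, 20, 31, 7] = 31

Answer: 31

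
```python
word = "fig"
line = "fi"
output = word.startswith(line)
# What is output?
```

Trace:
`word = "fig"` → word = 'fig'
`line = "fi"` → line = 'fi'
`output = word.startswith(line)` → output = True
So output = True

Answer: True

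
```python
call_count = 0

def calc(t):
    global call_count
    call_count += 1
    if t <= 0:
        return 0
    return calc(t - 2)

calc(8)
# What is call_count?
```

Linear recursion stepping by 2: 5 calls from t=8 down to ≤0.

Answer: 5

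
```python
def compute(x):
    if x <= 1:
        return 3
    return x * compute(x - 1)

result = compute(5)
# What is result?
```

compute(5) = 5 * 4 * 3 * 2 * 3 = 360

Answer: 360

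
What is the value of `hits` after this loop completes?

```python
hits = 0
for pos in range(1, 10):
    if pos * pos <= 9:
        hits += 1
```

Count numbers where pos² ≤ 9
`hits` takes the values: 0 → 1 → 2 → 3

Answer: 3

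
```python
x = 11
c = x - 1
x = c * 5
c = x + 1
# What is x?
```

Trace:
`x = 11` → x = 11
`c = x - 1` → c = 10
`x = c * 5` → x = 50
`c = x + 1` → c = 51
So x = 50

Answer: 50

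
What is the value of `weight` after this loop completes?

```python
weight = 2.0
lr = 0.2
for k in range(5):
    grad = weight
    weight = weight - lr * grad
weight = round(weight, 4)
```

Gradient descent: w = 2.0 * (1 - 0.2)^5
`weight` takes the values: 2.0 → 1.6 → 1.28 → 1.024 → 0.8192 → 0.65536 → 0.6554

Answer: 0.6554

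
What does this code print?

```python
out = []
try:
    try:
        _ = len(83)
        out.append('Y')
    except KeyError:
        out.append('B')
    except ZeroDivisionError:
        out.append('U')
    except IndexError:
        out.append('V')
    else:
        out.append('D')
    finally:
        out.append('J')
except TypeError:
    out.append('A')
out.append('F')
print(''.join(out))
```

Execution trace: 'J' (finally) → 'A' (outer except TypeError) → 'F' (after the try/except). Output: JAF

Answer: JAF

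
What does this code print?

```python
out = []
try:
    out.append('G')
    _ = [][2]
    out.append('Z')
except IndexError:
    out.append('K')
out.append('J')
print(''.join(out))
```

Execution trace: 'G' (try body) → 'K' (except IndexError) → 'J' (after the try/except). Output: GKJ

Answer: GKJ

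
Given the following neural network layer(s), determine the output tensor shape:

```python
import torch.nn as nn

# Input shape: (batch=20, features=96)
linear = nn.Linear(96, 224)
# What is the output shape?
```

Input: (20, 96) -> Output: (20, 224)

Answer: (20, 224)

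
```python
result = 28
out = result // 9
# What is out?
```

Trace:
`result = 28` → result = 28
`out = result // 9` → out = 3
So out = 3

Answer: 3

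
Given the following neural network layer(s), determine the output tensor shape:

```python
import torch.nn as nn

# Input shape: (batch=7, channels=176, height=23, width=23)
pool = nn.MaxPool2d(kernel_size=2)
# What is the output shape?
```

Input: (7, 176, 23, 23) -> Output: (7, 176, 11, 11)

Answer: (7, 176, 11, 11)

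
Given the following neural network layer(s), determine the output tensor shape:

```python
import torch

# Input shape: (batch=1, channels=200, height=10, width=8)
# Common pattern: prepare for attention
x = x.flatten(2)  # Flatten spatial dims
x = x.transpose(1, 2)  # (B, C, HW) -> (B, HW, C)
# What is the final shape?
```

Input: (1, 200, 10, 8) -> after flatten(2): (1, 200, 80) -> Output: (1, 80, 200)

Answer: (1, 80, 200)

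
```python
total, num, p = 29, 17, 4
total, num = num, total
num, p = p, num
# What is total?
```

Trace:
`total, num, p = 29, 17, 4` → total = 29; num = 17; p = 4
`total, num = num, total` → total = 17; num = 29
`num, p = p, num` → num = 4; p = 29
So total = 17

Answer: 17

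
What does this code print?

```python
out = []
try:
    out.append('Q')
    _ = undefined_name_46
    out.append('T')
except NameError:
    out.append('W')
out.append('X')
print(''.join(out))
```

Execution trace: 'Q' (try body) → 'W' (except NameError) → 'X' (after the try/except). Output: QWX

Answer: QWX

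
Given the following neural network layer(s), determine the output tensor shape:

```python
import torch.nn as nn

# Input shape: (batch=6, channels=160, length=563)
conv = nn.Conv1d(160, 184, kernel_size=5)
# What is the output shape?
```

Input: (6, 160, 563) -> Output: (6, 184, 559)

Answer: (6, 184, 559)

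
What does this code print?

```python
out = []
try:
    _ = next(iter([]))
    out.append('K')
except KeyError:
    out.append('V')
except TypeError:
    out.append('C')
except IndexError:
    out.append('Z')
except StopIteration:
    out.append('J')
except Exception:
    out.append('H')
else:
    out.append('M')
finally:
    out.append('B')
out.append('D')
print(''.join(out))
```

Execution trace: 'J' (except StopIteration) → 'B' (finally) → 'D' (after the try/except). Output: JBD

Answer: JBD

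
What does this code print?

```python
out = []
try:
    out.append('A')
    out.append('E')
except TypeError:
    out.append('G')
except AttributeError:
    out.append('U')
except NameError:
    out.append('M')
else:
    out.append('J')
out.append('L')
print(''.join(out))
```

Execution trace: 'A' (try body) → 'E' (try body, no exception) → 'J' (else) → 'L' (after the try/except). Output: AEJL

Answer: AEJL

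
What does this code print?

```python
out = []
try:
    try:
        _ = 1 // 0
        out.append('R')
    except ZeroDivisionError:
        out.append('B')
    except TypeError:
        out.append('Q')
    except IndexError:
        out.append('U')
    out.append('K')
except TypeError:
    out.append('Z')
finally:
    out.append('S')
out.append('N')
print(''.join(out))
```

Execution trace: 'B' (inner except ZeroDivisionError) → 'K' (try body, no exception) → 'S' (finally) → 'N' (after the try/except). Output: BKSN

Answer: BKSN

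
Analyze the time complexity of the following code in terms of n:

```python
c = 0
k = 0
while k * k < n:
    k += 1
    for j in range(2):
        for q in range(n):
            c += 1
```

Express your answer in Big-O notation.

Each loop level contributes: √n × 1 × n. Multiplying the contributions gives O(n√n).

Answer: O(n√n)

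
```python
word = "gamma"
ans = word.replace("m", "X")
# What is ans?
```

Trace:
`word = "gamma"` → word = 'gamma'
`ans = word.replace("m", "X")` → ans = 'gaXXa'
So ans = 'gaXXa'

Answer: 'gaXXa'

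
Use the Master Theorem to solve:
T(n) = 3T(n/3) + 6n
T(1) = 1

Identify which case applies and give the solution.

a=3, b=3, f(n)=6n. log_3(3) = 1. Since c=1 = 1, Case 2 applies: T(n) = Θ(n^log_b(a) · log n) = O(n log n).

Answer: O(n log n) - Case 2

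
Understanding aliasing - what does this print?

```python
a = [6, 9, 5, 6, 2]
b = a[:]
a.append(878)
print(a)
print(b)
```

Key concept: slice [:] creates copy.
Step by step:
`a = [6, 9, 5, 6, 2]` → a = [6, 9, 5, 6, 2]
`b = a[:]` → b = [6, 9, 5, 6, 2]
`a.append(878)` → a = [6, 9, 5, 6, 2, 878]
`print(a)` → prints [6, 9, 5, 6, 2, 878]
`print(b)` → prints [6, 9, 5, 6, 2]

Answer:
[6, 9, 5, 6, 2, 878]
[6, 9, 5, 6, 2]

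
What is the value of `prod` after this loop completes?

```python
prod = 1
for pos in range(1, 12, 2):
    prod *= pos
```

Product of 1, 3, 5, ... up to 11
`prod` takes the values: 1 → 3 → 15 → 105 → 945 → 10395

Answer: 10395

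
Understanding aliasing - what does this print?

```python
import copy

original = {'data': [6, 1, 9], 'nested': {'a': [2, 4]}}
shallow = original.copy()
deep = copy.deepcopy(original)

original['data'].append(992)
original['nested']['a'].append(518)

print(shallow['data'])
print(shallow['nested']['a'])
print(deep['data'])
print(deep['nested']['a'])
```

Key concept: comparing shallow vs deep copy.
Step by step:
`original = {'data': [6, 1, 9], 'nested': {'a': [2, 4]}}` → original = {'data': [6, 1, 9], 'nested': {'a': [2, 4]}}
`shallow = original.copy()` → shallow = {'data': [6, 1, 9], 'nested': {'a': [2, 4]}}
`deep = copy.deepcopy(original)` → deep = {'data': [6, 1, 9], 'nested': {'a': [2, 4]}}
`original['data'].append(992)` → original = {'data': [6, 1, 9, 992], 'nested': {'a': [2, 4]}}; shallow = {'data': [6, 1, 9, 992], 'nested': {'a': [2, 4]}}
`original['nested']['a'].append(518)` → original = {'data': [6, 1, 9, 992], 'nested': {'a': [2, 4, 518]}}; shallow = {'data': [6, 1, 9, 992], 'nested': {'a': [2, 4, 518]}}
`print(shallow['data'])` → prints [6, 1, 9, 992]
`print(shallow['nested']['a'])` → prints [2, 4, 518]
`print(deep['data'])` → prints [6, 1, 9]
`print(deep['nested']['a'])` → prints [2, 4]

Answer:
[6, 1, 9, 992]
[2, 4, 518]
[6, 1, 9]
[2, 4]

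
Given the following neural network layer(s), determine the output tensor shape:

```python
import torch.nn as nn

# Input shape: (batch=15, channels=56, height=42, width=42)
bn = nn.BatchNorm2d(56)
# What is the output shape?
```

Input: (15, 56, 42, 42) -> Output: (15, 56, 42, 42)

Answer: (15, 56, 42, 42)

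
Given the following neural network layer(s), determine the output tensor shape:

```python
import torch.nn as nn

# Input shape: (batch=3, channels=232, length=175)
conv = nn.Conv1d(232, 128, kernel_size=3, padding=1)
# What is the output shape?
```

Input: (3, 232, 175) -> Output: (3, 128, 175)

Answer: (3, 128, 175)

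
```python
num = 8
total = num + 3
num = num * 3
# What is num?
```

Trace:
`num = 8` → num = 8
`total = num + 3` → total = 11
`num = num * 3` → num = 24
So num = 24

Answer: 24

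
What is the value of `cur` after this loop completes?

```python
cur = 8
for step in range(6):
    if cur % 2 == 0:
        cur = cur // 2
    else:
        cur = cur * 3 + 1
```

Collatz-style transformation from 8
`cur` takes the values: 8 → 4 → 2 → 1 → 4 → 2 → 1

Answer: 1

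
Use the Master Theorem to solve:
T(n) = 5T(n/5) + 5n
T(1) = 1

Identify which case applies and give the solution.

a=5, b=5, f(n)=5n. log_5(5) = 1. Since c=1 = 1, Case 2 applies: T(n) = Θ(n^log_b(a) · log n) = O(n log n).

Answer: O(n log n) - Case 2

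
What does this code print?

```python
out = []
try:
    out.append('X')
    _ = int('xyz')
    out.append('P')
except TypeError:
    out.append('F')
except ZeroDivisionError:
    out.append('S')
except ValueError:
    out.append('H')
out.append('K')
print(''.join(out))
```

Execution trace: 'X' (try body) → 'H' (except ValueError) → 'K' (after the try/except). Output: XHK

Answer: XHK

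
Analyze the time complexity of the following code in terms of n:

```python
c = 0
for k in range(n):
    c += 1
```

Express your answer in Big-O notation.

Each loop level contributes: n. Multiplying the contributions gives O(n).

Answer: O(n)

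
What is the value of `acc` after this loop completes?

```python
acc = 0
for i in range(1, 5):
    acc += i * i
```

Sum of squares 1² to 4² = 30
`acc` takes the values: 0 → 1 → 5 → 14 → 30

Answer: 30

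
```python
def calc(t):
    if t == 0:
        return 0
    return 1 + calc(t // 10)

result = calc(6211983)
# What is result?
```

Count of digits of 6211983: 7

Answer: 7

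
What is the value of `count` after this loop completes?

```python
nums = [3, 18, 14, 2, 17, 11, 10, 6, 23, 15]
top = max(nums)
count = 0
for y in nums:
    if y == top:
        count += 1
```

Count of max value 23 in [3, 18, 14, 2, 17, 11, 10, 6, 23, 15]
`count` takes the values: 0 → 1

Answer: 1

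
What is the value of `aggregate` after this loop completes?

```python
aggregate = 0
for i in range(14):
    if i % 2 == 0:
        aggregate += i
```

Sum of even numbers 0 to 13
`aggregate` takes the values: 0 → 2 → 6 → 12 → 20 → 30 → 42

Answer: 42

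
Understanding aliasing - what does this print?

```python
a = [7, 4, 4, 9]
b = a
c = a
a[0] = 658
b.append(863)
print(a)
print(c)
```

Key concept: multiple aliases.
Step by step:
`a = [7, 4, 4, 9]` → a = [7, 4, 4, 9]
`b = a` → b = [7, 4, 4, 9] (same object as a)
`c = a` → c = [7, 4, 4, 9] (same object as a, b)
`a[0] = 658` → a = [658, 4, 4, 9] (same object as b, c); b = [658, 4, 4, 9] (same object as a, c); c = [658, 4, 4, 9] (same object as a, b)
`b.append(863)` → a = [658, 4, 4, 9, 863] (same object as b, c); b = [658, 4, 4, 9, 863] (same object as a, c); c = [658, 4, 4, 9, 863] (same object as a, b)
`print(a)` → prints [658, 4, 4, 9, 863]
`print(c)` → prints [658, 4, 4, 9, 863]

Answer:
[658, 4, 4, 9, 863]
[658, 4, 4, 9, 863]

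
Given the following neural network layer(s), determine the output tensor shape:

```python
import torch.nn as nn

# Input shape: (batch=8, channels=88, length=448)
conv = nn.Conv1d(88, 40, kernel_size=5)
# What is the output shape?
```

Input: (8, 88, 448) -> Output: (8, 40, 444)

Answer: (8, 40, 444)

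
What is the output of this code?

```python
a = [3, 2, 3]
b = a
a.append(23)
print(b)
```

Key concept: basic list aliasing.
Step by step:
`a = [3, 2, 3]` → a = [3, 2, 3]
`b = a` → b = [3, 2, 3] (same object as a)
`a.append(23)` → a = [3, 2, 3, 23] (same object as b); b = [3, 2, 3, 23] (same object as a)
`print(b)` → prints [3, 2, 3, 23]

Answer: [3, 2, 3, 23]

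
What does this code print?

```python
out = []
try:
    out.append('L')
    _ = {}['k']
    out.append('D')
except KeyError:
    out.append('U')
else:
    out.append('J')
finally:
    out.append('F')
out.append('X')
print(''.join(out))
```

Execution trace: 'L' (try body) → 'U' (except KeyError) → 'F' (finally) → 'X' (after the try/except). Output: LUFX

Answer: LUFX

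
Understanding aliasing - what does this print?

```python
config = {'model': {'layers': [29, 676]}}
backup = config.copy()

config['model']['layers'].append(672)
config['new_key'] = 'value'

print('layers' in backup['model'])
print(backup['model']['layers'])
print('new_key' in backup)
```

Key concept: shallow copy gotcha with nested dict.
Step by step:
`config = {'model': {'layers': [29, 676]}}` → config = {'model': {'layers': [29, 676]}}
`backup = config.copy()` → backup = {'model': {'layers': [29, 676]}}
`config['model']['layers'].append(672)` → config = {'model': {'layers': [29, 676, 672]}}; backup = {'model': {'layers': [29, 676, 672]}}
`config['new_key'] = 'value'` → config = {'model': {'layers': [29, 676, 672]}, 'new_key': 'value'}
`print('layers' in backup['model'])` → prints True
`print(backup['model']['layers'])` → prints [29, 676, 672]
`print('new_key' in backup)` → prints False

Answer:
True
[29, 676, 672]
False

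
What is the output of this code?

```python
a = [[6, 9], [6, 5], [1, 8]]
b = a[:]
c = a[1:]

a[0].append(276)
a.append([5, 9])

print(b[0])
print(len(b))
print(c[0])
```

Key concept: slice with nested mutation.
Step by step:
`a = [[6, 9], [6, 5], [1, 8]]` → a = [[6, 9], [6, 5], [1, 8]]
`b = a[:]` → b = [[6, 9], [6, 5], [1, 8]]
`c = a[1:]` → c = [[6, 5], [1, 8]]
`a[0].append(276)` → a = [[6, 9, 276], [6, 5], [1, 8]]; b = [[6, 9, 276], [6, 5], [1, 8]]
`a.append([5, 9])` → a = [[6, 9, 276], [6, 5], [1, 8], [5, 9]]
`print(b[0])` → prints [6, 9, 276]
`print(len(b))` → prints 3
`print(c[0])` → prints [6, 5]

Answer:
[6, 9, 276]
3
[6, 5]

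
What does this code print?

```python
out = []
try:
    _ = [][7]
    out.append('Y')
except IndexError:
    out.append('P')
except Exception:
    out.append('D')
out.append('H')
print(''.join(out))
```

Execution trace: 'P' (except IndexError) → 'H' (after the try/except). Output: PH

Answer: PH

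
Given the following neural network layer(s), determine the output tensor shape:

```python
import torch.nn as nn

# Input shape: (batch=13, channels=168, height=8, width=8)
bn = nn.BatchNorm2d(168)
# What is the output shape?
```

Input: (13, 168, 8, 8) -> Output: (13, 168, 8, 8)

Answer: (13, 168, 8, 8)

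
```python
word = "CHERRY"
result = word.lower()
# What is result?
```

Trace:
`word = "CHERRY"` → word = 'CHERRY'
`result = word.lower()` → result = 'cherry'
So result = 'cherry'

Answer: 'cherry'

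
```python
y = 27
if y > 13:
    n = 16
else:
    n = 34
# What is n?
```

Trace:
`y = 27` → y = 27
`if y > 13: ...` → y > 13 is True → n = 16
So n = 16

Answer: 16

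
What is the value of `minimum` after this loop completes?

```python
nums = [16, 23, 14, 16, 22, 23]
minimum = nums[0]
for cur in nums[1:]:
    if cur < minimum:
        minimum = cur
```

Minimum of [16, 23, 14, 16, 22, 23]
`minimum` takes the values: 16 → 14

Answer: 14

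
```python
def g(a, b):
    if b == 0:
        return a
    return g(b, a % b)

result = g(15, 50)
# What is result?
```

g(15, 50) -> g(50, 15) -> g(15, 5) -> g(5, 0) -> 5

Answer: 5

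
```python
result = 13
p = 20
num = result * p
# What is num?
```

Trace:
`result = 13` → result = 13
`p = 20` → p = 20
`num = result * p` → num = 260
So num = 260

Answer: 260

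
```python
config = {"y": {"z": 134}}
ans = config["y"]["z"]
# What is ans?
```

Trace:
`config = {"y": {"z": 134}}` → config = {'y': {'z': 134}}
`ans = config["y"]["z"]` → ans = 134
So ans = 134

Answer: 134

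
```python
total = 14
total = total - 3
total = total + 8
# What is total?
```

Trace:
`total = 14` → total = 14
`total = total - 3` → total = 11
`total = total + 8` → total = 19
So total = 19

Answer: 19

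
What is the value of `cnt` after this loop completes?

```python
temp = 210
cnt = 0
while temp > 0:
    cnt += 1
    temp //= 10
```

Count digits by repeated division by 10
`cnt` takes the values: 0 → 1 → 2 → 3

Answer: 3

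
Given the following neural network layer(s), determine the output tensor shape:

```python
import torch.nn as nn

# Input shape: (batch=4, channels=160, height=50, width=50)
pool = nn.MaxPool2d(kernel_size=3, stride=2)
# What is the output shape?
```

Input: (4, 160, 50, 50) -> Output: (4, 160, 24, 24)

Answer: (4, 160, 24, 24)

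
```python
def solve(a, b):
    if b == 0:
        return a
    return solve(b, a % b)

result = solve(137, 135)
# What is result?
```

solve(137, 135) -> solve(135, 2) -> solve(2, 1) -> solve(1, 0) -> 1

Answer: 1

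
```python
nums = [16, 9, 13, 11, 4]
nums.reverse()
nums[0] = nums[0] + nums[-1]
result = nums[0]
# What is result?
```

Trace:
`nums = [16, 9, 13, 11, 4]` → nums = [16, 9, 13, 11, 4]
`nums.reverse()` → nums = [4, 11, 13, 9, 16]
`nums[0] = nums[0] + nums[-1]` → nums = [20, 11, 13, 9, 16]
`result = nums[0]` → result = 20
So result = 20

Answer: 20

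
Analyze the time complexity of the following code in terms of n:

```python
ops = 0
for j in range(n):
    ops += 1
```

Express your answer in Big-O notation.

Each loop level contributes: n. Multiplying the contributions gives O(n).

Answer: O(n)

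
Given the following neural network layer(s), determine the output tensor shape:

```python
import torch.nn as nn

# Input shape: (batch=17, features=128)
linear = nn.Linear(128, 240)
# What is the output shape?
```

Input: (17, 128) -> Output: (17, 240)

Answer: (17, 240)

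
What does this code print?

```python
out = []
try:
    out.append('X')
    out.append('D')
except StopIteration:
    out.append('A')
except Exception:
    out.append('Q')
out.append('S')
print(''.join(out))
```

Execution trace: 'X' (try body) → 'D' (try body, no exception) → 'S' (after the try/except). Output: XDS

Answer: XDS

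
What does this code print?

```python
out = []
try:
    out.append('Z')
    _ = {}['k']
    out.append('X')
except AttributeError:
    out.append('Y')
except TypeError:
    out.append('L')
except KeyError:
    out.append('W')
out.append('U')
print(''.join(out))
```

Execution trace: 'Z' (try body) → 'W' (except KeyError) → 'U' (after the try/except). Output: ZWU

Answer: ZWU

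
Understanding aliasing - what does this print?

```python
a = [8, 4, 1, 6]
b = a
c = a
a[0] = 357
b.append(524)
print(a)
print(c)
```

Key concept: multiple aliases.
Step by step:
`a = [8, 4, 1, 6]` → a = [8, 4, 1, 6]
`b = a` → b = [8, 4, 1, 6] (same object as a)
`c = a` → c = [8, 4, 1, 6] (same object as a, b)
`a[0] = 357` → a = [357, 4, 1, 6] (same object as b, c); b = [357, 4, 1, 6] (same object as a, c); c = [357, 4, 1, 6] (same object as a, b)
`b.append(524)` → a = [357, 4, 1, 6, 524] (same object as b, c); b = [357, 4, 1, 6, 524] (same object as a, c); c = [357, 4, 1, 6, 524] (same object as a, b)
`print(a)` → prints [357, 4, 1, 6, 524]
`print(c)` → prints [357, 4, 1, 6, 524]

Answer:
[357, 4, 1, 6, 524]
[357, 4, 1, 6, 524]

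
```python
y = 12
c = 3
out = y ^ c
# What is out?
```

Trace:
`y = 12` → y = 12
`c = 3` → c = 3
`out = y ^ c` → out = 15
So out = 15

Answer: 15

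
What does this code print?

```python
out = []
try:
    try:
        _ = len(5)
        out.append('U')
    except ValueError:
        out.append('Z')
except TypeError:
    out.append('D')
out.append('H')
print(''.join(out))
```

Execution trace: 'D' (outer except TypeError) → 'H' (after the try/except). Output: DH

Answer: DH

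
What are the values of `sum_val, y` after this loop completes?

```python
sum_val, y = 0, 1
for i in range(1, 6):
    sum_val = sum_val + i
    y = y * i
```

Sum and factorial of 1 to 5
`sum_val, y` takes the values: (0, 1) → (1, 1) → (3, 1) → (3, 2) → (6, 2) → (6, 6) → (10, 6) → (10, 24) → (15, 24) → (15, 120)

Answer: 15, 120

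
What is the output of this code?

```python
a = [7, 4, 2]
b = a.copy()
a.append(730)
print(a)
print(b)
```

Key concept: list.copy() creates independent copy.
Step by step:
`a = [7, 4, 2]` → a = [7, 4, 2]
`b = a.copy()` → b = [7, 4, 2]
`a.append(730)` → a = [7, 4, 2, 730]
`print(a)` → prints [7, 4, 2, 730]
`print(b)` → prints [7, 4, 2]

Answer:
[7, 4, 2, 730]
[7, 4, 2]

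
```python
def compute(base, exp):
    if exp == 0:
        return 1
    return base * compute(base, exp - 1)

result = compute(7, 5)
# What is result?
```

compute(7, 5) = 7 * 7 * 7 * 7 * 7 = 16807

Answer: 16807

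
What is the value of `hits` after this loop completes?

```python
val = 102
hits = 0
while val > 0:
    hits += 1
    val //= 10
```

Count digits by repeated division by 10
`hits` takes the values: 0 → 1 → 2 → 3

Answer: 3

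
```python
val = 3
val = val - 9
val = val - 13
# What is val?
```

Trace:
`val = 3` → val = 3
`val = val - 9` → val = -6
`val = val - 13` → val = -19
So val = -19

Answer: -19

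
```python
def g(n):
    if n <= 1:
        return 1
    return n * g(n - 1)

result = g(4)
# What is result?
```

g(4) = 4 * 3 * 2 * 1 = 24

Answer: 24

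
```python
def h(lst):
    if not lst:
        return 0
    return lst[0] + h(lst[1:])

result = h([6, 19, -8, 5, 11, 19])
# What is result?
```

6 + 19 + (-8) + 5 + 11 + 19 + 0 = 52

Answer: 52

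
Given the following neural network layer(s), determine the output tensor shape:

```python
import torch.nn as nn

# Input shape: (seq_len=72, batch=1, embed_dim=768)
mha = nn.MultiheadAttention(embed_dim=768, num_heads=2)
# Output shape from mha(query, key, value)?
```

Input: (72, 1, 768) -> Output: (72, 1, 768)

Answer: (72, 1, 768)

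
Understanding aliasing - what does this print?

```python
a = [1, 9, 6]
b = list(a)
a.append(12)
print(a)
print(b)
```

Key concept: list() constructor creates copy.
Step by step:
`a = [1, 9, 6]` → a = [1, 9, 6]
`b = list(a)` → b = [1, 9, 6]
`a.append(12)` → a = [1, 9, 6, 12]
`print(a)` → prints [1, 9, 6, 12]
`print(b)` → prints [1, 9, 6]

Answer:
[1, 9, 6, 12]
[1, 9, 6]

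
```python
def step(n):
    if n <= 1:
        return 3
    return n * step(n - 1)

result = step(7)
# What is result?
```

step(7) = 7 * 6 * 5 * 4 * 3 * 2 * 3 = 15120

Answer: 15120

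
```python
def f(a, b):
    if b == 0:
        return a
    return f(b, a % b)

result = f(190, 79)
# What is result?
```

f(190, 79) -> f(79, 32) -> f(32, 15) -> f(15, 2) -> f(2, 1) -> f(1, 0) -> 1

Answer: 1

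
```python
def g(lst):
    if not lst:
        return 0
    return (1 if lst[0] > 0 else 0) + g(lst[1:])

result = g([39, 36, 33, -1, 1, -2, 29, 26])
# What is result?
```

Count of positive elements in [39, 36, 33, -1, 1, -2, 29, 26] = 6

Answer: 6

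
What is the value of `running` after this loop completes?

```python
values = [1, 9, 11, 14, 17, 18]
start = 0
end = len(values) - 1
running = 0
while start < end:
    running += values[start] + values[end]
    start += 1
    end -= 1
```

Sum of pairs from ends
`running` takes the values: 0 → 19 → 45 → 70

Answer: 70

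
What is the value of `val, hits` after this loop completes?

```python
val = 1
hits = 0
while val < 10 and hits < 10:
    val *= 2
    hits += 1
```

Double until >= 10 or 10 iterations
`val, hits` takes the values: (1, 0) → (2, 0) → (2, 1) → (4, 1) → (4, 2) → (8, 2) → (8, 3) → (16, 3) → (16, 4)

Answer: 16, 4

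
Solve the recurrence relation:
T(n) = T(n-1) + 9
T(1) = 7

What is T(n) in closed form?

Unrolling: T(n) = T(1) + 9·(n-1) = 7 + 9(n-1) = 9n - 2.

Answer: T(n) = 9n - 2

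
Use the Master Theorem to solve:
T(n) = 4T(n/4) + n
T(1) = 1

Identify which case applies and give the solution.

a=4, b=4, f(n)=n. log_4(4) = 1. Since c=1 = 1, Case 2 applies: T(n) = Θ(n^log_b(a) · log n) = O(n log n).

Answer: O(n log n) - Case 2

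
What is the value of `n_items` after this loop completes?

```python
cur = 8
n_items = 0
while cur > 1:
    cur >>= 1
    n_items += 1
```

Count right shifts until 1
`n_items` takes the values: 0 → 1 → 2 → 3

Answer: 3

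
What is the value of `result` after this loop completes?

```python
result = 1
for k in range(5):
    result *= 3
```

3^5 = 243
`result` takes the values: 1 → 3 → 9 → 27 → 81 → 243

Answer: 243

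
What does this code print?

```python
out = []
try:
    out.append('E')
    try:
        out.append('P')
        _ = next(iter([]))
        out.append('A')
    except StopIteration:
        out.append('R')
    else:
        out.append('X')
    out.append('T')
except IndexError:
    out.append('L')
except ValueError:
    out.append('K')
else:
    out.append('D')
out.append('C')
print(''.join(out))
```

Execution trace: 'E' (try body) → 'P' (inner try body) → 'R' (inner except StopIteration) → 'T' (try body, no exception) → 'D' (else) → 'C' (after the try/except). Output: EPRTDC

Answer: EPRTDC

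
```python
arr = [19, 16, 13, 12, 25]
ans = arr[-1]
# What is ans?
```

Trace:
`arr = [19, 16, 13, 12, 25]` → arr = [19, 16, 13, 12, 25]
`ans = arr[-1]` → ans = 25
So ans = 25

Answer: 25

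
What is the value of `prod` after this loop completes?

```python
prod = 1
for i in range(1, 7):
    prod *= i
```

6! = 720
`prod` takes the values: 1 → 2 → 6 → 24 → 120 → 720

Answer: 720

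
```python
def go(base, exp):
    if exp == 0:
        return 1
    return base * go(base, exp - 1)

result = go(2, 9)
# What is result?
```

go(2, 9) = 2 * 2 * 2 * 2 * 2 * 2 * 2 * 2 * 2 = 512

Answer: 512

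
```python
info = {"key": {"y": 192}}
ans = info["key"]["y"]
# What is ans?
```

Trace:
`info = {"key": {"y": 192}}` → info = {'key': {'y': 192}}
`ans = info["key"]["y"]` → ans = 192
So ans = 192

Answer: 192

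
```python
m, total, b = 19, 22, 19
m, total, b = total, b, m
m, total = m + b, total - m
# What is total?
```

Trace:
`m, total, b = 19, 22, 19` → m = 19; total = 22; b = 19
`m, total, b = total, b, m` → m = 22; total = 19; b = 19
`m, total = m + b, total - m` → m = 41; total = -3
So total = -3

Answer: -3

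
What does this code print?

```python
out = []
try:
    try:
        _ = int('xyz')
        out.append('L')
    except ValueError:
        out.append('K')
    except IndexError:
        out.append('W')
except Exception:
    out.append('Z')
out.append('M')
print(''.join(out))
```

Execution trace: 'K' (inner except ValueError) → 'M' (after the try/except). Output: KM

Answer: KM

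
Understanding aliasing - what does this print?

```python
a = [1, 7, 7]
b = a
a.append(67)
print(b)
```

Key concept: basic list aliasing.
Step by step:
`a = [1, 7, 7]` → a = [1, 7, 7]
`b = a` → b = [1, 7, 7] (same object as a)
`a.append(67)` → a = [1, 7, 7, 67] (same object as b); b = [1, 7, 7, 67] (same object as a)
`print(b)` → prints [1, 7, 7, 67]

Answer: [1, 7, 7, 67]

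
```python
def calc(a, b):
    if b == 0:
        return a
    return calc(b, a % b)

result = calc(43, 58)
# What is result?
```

calc(43, 58) -> calc(58, 43) -> calc(43, 15) -> calc(15, 13) -> calc(13, 2) -> calc(2, 1) -> calc(1, 0) -> 1

Answer: 1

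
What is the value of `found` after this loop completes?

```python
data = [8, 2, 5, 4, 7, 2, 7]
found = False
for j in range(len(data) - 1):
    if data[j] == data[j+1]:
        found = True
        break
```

Check consecutive duplicates in [8, 2, 5, 4, 7, 2, 7]
`found` takes the values: False

Answer: False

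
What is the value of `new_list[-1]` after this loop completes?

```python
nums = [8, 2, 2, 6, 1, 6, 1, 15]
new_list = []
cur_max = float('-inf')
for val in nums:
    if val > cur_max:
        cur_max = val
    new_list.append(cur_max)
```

Running max ends at 15
`new_list` takes the values: [] → [8] → [8, 8] → [8, 8, 8] → [8, 8, 8, 8] → [8, 8, 8, 8, 8] → [8, 8, 8, 8, 8, 8] → [8, 8, 8, 8, 8, 8, 8] → [8, 8, 8, 8, 8, 8, 8, 15]
So `new_list[-1]` = 15

Answer: 15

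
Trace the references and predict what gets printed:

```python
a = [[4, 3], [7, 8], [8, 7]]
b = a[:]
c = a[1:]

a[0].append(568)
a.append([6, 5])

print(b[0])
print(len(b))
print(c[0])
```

Key concept: slice with nested mutation.
Step by step:
`a = [[4, 3], [7, 8], [8, 7]]` → a = [[4, 3], [7, 8], [8, 7]]
`b = a[:]` → b = [[4, 3], [7, 8], [8, 7]]
`c = a[1:]` → c = [[7, 8], [8, 7]]
`a[0].append(568)` → a = [[4, 3, 568], [7, 8], [8, 7]]; b = [[4, 3, 568], [7, 8], [8, 7]]
`a.append([6, 5])` → a = [[4, 3, 568], [7, 8], [8, 7], [6, 5]]
`print(b[0])` → prints [4, 3, 568]
`print(len(b))` → prints 3
`print(c[0])` → prints [7, 8]

Answer:
[4, 3, 568]
3
[7, 8]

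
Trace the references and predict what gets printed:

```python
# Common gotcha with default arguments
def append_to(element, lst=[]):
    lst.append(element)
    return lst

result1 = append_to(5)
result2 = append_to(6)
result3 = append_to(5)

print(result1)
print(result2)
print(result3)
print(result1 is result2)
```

Key concept: mutable default argument gotcha.
Step by step:
`result1 = append_to(5)` → result1 = [5]
`result2 = append_to(6)` → result1 = [5, 6] (same object as result2); result2 = [5, 6] (same object as result1)
`result3 = append_to(5)` → result1 = [5, 6, 5] (same object as result2, result3); result2 = [5, 6, 5] (same object as result1, result3); result3 = [5, 6, 5] (same object as result1, result2)
`print(result1)` → prints [5, 6, 5]
`print(result2)` → prints [5, 6, 5]
`print(result3)` → prints [5, 6, 5]
`print(result1 is result2)` → prints True

Answer:
[5, 6, 5]
[5, 6, 5]
[5, 6, 5]
True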